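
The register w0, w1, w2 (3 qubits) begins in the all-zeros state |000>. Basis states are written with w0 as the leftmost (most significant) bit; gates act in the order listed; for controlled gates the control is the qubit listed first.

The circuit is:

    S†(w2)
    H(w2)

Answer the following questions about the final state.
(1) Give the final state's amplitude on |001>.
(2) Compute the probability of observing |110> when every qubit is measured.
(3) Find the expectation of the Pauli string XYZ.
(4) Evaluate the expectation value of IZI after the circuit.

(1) |001> carries amplitude sqrt(2)/2 in the final state.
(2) The probability of measuring |110> is 0.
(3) The observable XYZ averages to 0.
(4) The observable IZI averages to 1.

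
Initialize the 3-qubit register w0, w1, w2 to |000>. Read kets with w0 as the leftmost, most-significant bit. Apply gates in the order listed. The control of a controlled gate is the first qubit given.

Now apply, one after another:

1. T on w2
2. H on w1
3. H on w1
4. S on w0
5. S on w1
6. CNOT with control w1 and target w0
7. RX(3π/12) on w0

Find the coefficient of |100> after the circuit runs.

The final state's coefficient on |100> equals -I*sqrt(2 - sqrt(2))/2.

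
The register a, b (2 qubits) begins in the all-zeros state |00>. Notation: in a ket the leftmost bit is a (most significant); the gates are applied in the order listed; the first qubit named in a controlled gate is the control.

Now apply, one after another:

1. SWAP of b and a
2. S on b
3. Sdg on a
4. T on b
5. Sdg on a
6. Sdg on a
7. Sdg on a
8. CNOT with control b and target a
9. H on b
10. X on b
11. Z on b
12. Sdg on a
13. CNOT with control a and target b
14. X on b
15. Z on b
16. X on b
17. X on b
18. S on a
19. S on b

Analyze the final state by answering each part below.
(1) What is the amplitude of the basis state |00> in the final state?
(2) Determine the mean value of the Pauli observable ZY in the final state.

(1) |00> carries amplitude -sqrt(2)/2 in the final state. Key observation: the block from step 16 through step 17 cancels to the identity and can be dropped.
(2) The expectation value of ZY is 1.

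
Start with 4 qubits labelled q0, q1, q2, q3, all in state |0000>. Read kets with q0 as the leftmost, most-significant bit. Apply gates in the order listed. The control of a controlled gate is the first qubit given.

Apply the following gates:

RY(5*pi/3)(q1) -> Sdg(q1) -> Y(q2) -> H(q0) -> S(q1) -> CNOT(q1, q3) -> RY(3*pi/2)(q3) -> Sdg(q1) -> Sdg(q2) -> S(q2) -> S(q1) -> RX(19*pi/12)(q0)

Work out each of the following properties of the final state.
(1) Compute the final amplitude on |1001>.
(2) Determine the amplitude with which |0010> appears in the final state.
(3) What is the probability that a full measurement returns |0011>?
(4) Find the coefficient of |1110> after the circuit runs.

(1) The amplitude on |1001> is 0. Key observation: the block from step 8 through step 11 cancels to the identity and can be dropped.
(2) The amplitude on |0010> is -sqrt(6 - 3*sqrt(2))/16 + 3*sqrt(sqrt(2) + 2)/16 - I*sqrt(3*sqrt(2) + 6)/16 - 3*I*sqrt(2 - sqrt(2))/16.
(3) Outcome |0011> occurs with probability 3/16.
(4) The amplitude on |1110> is -sqrt(3*sqrt(2) + 6)/16 + sqrt(2 - sqrt(2))/16 + I*sqrt(6 - 3*sqrt(2))/16 + I*sqrt(sqrt(2) + 2)/16.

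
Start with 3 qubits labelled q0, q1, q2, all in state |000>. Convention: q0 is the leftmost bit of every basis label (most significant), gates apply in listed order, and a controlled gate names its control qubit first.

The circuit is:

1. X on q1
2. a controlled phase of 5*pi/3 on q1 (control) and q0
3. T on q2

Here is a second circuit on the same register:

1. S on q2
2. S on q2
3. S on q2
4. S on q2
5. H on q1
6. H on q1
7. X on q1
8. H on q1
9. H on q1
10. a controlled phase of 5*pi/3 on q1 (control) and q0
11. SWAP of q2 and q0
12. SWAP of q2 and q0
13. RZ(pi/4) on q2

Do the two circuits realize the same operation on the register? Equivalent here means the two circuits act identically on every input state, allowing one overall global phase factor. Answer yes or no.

Yes: on every input state the two circuits agree up to one overall phase factor.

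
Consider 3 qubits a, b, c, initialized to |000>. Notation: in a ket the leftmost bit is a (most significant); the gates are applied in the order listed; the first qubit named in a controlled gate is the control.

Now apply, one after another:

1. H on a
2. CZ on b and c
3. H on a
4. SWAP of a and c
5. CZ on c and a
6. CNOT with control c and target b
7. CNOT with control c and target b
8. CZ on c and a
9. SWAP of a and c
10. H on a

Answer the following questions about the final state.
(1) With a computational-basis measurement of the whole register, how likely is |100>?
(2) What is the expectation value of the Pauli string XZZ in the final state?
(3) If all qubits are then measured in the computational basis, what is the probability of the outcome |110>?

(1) The probability of measuring |100> is 1/2.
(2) The observable XZZ averages to 1.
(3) Outcome |110> occurs with probability 0.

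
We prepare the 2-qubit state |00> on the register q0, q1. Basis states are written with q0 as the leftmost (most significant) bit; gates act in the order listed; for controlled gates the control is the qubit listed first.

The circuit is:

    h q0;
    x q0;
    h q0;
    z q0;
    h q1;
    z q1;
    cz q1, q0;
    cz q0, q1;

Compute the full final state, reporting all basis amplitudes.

The resulting statevector has amplitude sqrt(2)/2 on |00>, -sqrt(2)/2 on |01>, 0 on |10>, 0 on |11>.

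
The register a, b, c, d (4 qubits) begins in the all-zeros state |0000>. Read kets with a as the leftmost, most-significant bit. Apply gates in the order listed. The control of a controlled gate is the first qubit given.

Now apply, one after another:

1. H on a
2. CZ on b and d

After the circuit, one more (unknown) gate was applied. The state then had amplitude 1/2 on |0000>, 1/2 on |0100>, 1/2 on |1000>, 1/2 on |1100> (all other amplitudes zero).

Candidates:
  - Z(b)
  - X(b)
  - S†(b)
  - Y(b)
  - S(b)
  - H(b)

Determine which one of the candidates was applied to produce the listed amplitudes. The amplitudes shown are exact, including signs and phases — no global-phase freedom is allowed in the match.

It was H(b) that produced the state shown.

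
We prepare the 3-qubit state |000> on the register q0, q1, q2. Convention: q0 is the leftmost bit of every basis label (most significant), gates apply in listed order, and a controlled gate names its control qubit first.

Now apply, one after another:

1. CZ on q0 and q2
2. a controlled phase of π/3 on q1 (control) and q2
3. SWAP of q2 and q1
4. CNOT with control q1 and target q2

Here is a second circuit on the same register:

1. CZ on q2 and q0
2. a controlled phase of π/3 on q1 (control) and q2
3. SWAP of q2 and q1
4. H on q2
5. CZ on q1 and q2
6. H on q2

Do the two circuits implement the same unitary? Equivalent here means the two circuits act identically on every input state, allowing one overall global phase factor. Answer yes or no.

Yes — the two circuits implement the same unitary up to a global phase.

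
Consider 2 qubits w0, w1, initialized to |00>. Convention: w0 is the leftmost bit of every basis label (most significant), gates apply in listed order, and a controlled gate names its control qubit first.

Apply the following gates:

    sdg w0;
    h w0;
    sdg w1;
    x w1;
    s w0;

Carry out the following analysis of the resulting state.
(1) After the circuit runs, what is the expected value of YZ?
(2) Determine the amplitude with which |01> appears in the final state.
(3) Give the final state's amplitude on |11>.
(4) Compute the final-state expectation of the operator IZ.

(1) The observable YZ averages to -1.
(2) |01> carries amplitude sqrt(2)/2 in the final state.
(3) |11> carries amplitude sqrt(2)*I/2 in the final state.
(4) The observable IZ averages to -1.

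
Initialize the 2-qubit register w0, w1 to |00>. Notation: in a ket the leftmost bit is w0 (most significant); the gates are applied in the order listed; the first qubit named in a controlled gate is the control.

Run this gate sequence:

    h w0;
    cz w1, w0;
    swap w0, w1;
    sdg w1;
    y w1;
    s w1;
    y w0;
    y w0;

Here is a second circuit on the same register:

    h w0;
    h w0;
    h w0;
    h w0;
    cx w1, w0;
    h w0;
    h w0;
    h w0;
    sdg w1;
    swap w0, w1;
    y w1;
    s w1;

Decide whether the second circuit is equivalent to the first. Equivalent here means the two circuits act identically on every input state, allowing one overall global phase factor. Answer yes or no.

No: there is an input state on which the two circuits produce genuinely different outputs (not merely differing by a phase).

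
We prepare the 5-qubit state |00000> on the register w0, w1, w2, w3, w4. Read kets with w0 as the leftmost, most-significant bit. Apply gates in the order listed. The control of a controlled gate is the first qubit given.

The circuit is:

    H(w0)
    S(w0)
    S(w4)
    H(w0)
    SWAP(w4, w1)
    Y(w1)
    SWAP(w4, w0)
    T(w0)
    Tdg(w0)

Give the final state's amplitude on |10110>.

The amplitude on |10110> is 0.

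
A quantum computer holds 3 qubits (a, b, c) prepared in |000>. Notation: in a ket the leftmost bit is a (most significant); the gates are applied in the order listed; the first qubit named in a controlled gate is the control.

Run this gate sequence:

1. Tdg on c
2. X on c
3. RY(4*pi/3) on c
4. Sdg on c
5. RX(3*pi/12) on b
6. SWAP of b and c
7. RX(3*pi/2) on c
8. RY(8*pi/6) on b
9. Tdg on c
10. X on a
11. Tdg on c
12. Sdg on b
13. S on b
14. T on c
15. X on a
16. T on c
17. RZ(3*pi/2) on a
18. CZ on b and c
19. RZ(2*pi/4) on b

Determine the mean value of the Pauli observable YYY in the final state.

The expectation value of YYY is 0. Key observation: the block from step 9 through step 16 cancels to the identity and can be dropped.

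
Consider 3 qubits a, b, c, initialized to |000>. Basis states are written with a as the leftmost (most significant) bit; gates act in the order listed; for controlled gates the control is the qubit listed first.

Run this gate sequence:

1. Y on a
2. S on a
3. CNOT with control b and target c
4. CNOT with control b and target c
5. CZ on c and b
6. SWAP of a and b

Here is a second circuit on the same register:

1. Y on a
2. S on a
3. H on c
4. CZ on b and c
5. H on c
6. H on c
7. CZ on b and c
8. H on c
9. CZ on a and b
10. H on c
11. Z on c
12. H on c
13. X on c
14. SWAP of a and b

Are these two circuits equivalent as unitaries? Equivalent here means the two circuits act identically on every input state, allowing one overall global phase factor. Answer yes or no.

No, they are not equivalent — no single phase factor reconciles the two unitaries.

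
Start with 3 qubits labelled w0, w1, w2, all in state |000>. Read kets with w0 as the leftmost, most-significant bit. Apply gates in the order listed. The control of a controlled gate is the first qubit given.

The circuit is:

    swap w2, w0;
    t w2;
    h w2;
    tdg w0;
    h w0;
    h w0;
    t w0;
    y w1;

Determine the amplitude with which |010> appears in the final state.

The final state's coefficient on |010> equals sqrt(2)*I/2.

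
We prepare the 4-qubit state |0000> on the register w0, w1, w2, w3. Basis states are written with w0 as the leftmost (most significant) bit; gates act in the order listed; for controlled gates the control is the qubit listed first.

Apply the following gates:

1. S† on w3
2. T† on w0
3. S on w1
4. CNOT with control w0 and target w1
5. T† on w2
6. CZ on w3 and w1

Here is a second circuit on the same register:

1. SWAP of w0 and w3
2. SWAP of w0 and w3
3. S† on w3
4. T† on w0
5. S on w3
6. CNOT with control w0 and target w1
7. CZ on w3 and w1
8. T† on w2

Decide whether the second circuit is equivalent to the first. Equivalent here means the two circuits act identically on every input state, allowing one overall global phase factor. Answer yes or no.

No — the two circuits implement different unitaries, even allowing a global phase.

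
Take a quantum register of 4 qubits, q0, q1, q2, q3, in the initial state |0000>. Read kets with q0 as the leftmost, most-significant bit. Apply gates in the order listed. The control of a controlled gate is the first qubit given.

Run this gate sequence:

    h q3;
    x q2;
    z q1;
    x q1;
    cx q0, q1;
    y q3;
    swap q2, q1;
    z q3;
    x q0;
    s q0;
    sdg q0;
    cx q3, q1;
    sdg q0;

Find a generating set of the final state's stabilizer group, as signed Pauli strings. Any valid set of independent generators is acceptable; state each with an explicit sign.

The stabilizer group can be generated by +IXIX, -ZIII, -IZIZ, -IIZI, among other valid generating sets.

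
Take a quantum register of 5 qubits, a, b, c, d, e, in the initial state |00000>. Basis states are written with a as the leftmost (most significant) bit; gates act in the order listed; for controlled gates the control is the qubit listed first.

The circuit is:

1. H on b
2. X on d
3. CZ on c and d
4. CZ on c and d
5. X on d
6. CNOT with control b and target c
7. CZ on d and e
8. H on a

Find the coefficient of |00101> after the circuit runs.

The amplitude on |00101> is 0.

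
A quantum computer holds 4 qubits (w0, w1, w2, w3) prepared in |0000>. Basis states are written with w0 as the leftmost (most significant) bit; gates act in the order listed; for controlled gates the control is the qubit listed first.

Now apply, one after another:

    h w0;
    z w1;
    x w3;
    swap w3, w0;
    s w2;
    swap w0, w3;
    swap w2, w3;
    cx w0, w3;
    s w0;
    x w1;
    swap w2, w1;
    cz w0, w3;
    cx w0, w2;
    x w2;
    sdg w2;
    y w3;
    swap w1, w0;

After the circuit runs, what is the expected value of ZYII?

The expectation value of ZYII is 0.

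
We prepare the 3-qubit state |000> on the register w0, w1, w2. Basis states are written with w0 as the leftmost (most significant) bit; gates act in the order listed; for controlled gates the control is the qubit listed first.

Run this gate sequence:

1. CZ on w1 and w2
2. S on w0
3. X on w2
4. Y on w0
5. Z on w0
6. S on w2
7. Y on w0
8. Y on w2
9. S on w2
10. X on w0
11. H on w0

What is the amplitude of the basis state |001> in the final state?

The final state's coefficient on |001> equals 0.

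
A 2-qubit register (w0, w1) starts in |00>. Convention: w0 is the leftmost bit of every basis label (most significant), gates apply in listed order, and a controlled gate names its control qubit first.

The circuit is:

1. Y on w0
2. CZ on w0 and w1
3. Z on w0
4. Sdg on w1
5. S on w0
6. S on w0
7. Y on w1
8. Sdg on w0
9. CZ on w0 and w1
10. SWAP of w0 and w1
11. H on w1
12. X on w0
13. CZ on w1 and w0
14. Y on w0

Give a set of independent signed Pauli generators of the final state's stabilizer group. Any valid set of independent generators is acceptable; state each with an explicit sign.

The stabilizer group can be generated by -IX, -ZI, among other valid generating sets.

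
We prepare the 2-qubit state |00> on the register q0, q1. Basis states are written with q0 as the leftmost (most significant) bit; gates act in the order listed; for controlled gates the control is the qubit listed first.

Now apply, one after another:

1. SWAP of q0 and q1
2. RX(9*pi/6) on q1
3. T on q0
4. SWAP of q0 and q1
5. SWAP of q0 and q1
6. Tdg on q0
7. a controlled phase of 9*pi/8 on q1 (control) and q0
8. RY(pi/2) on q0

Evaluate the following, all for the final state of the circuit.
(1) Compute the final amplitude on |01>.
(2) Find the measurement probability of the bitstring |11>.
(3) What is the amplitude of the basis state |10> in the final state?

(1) The amplitude on |01> is -I/2. Key observation: the block from step 3 through step 6 cancels to the identity and can be dropped.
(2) The probability of measuring |11> is 1/4.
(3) |10> carries amplitude -1/2 in the final state.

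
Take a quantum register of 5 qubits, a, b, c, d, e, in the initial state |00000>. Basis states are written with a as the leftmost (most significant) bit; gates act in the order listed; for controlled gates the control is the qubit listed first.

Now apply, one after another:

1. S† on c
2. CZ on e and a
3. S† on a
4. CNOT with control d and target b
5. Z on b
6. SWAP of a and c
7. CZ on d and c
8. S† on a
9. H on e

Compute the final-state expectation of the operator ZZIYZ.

In the final state, ZZIYZ has expectation 0.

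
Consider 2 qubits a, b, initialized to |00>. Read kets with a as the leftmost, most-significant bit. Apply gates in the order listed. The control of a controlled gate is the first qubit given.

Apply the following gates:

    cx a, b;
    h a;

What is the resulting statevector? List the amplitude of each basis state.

After the circuit, the state carries amplitude sqrt(2)/2 on |00>, 0 on |01>, sqrt(2)/2 on |10>, 0 on |11>.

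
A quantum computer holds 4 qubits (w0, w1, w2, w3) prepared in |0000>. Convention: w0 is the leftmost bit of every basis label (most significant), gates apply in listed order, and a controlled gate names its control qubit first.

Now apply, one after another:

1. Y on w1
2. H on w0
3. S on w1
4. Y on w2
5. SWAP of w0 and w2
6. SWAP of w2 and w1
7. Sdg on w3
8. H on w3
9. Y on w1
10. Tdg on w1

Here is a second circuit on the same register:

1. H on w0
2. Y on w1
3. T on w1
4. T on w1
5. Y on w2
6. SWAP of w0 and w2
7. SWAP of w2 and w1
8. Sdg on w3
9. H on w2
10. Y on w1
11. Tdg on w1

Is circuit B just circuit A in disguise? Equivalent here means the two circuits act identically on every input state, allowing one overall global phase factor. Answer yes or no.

No: there is an input state on which the two circuits produce genuinely different outputs (not merely differing by a phase).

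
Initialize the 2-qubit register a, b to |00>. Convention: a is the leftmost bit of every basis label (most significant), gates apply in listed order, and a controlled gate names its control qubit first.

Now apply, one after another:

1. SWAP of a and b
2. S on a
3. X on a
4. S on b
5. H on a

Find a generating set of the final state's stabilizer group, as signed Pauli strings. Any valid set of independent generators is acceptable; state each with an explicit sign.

One valid set of independent stabilizer generators is -XI, +IZ (any independent generating set of the same group is equally correct).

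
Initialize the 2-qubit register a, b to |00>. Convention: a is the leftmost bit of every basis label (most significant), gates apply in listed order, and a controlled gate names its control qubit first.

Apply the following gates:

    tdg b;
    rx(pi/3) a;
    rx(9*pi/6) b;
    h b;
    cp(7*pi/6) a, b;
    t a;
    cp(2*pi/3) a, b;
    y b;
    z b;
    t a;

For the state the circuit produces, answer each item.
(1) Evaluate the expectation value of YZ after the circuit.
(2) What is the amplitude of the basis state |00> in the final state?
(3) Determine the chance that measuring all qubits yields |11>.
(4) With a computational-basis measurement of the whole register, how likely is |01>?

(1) The observable YZ averages to -sqrt(3)/8.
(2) The final state's coefficient on |00> equals sqrt(3)*(1 + I)/4.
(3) A full measurement returns |11> with probability 1/8.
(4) A full measurement returns |01> with probability 3/8.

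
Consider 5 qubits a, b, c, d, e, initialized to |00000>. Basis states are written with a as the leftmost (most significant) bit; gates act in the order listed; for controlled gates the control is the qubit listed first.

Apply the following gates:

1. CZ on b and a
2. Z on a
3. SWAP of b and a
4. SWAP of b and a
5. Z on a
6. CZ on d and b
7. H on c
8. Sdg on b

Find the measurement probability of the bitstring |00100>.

A full measurement returns |00100> with probability 1/2.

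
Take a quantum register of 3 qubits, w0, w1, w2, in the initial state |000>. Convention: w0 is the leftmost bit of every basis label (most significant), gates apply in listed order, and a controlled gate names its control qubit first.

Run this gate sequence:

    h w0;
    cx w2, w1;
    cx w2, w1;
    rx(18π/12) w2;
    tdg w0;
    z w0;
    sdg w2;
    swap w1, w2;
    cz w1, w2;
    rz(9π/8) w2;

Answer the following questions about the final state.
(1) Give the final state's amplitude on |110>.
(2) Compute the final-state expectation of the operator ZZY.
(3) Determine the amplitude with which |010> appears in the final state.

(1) |110> carries amplitude -exp(3*I*pi/16)/2 in the final state. Key observation: gates 2-3 undo each other exactly, leaving only the rest of the circuit to track.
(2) The expectation value of ZZY is 0.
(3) The amplitude on |010> is exp(7*I*pi/16)/2.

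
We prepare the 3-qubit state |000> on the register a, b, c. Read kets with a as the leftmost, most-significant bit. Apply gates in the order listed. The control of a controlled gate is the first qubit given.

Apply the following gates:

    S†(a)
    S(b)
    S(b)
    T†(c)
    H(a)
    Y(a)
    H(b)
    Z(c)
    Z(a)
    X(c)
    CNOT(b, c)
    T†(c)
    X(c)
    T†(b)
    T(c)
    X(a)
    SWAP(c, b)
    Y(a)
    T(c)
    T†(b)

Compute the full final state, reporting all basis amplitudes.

After the circuit, the state carries amplitude exp(3*I*pi/4)/2 on |000>, 0 on |001>, 0 on |010>, -1/2 on |011>, -exp(3*I*pi/4)/2 on |100>, 0 on |101>, 0 on |110>, 1/2 on |111>.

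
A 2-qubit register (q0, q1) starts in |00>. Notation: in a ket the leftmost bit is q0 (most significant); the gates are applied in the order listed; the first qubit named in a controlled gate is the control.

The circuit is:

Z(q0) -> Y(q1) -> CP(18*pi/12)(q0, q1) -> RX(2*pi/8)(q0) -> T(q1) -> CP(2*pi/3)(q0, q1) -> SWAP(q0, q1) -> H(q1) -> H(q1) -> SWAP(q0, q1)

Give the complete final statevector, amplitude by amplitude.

The final amplitudes are 0 on |00>, sqrt(sqrt(2) + 2)*exp(3*I*pi/4)/2 on |01>, 0 on |10>, sqrt(2 - sqrt(2))*exp(11*I*pi/12)/2 on |11>. Key observation: the block from step 7 through step 10 cancels to the identity and can be dropped.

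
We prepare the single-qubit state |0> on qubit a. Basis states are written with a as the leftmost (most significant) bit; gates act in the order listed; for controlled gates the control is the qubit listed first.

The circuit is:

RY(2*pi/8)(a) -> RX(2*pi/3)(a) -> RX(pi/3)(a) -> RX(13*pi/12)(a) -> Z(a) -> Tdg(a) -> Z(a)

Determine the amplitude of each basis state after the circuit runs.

The final amplitudes are -(1 - I)*(sqrt(2) + sqrt(6) + 2*sqrt(3)*I)/8 on |0>, (-sqrt(2) + 2 + sqrt(6) - 2*I - sqrt(2)*I + sqrt(6)*I)*exp(3*I*pi/4)/8 on |1>.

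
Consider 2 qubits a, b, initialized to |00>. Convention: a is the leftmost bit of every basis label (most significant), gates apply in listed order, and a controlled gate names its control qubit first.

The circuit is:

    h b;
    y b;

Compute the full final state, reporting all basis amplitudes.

The resulting statevector has amplitude -sqrt(2)*I/2 on |00>, sqrt(2)*I/2 on |01>, 0 on |10>, 0 on |11>.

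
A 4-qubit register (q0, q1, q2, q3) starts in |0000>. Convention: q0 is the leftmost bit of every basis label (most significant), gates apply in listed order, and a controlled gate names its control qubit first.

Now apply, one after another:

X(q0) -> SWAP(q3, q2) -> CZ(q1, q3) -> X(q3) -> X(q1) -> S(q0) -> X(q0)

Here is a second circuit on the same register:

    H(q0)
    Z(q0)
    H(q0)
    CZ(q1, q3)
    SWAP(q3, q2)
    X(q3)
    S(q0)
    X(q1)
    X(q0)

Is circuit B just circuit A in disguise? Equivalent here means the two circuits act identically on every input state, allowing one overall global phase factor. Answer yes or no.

No — the two circuits implement different unitaries, even allowing a global phase.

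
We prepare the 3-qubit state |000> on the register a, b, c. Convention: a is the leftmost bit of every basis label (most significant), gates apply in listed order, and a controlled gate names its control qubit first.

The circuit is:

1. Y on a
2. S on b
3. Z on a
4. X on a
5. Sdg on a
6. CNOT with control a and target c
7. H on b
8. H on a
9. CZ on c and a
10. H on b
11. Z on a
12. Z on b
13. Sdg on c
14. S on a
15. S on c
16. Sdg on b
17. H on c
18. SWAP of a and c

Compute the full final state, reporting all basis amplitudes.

After the circuit, the state carries amplitude -I/2 on |000>, -1/2 on |001>, 0 on |010>, 0 on |011>, -I/2 on |100>, -1/2 on |101>, 0 on |110>, 0 on |111>.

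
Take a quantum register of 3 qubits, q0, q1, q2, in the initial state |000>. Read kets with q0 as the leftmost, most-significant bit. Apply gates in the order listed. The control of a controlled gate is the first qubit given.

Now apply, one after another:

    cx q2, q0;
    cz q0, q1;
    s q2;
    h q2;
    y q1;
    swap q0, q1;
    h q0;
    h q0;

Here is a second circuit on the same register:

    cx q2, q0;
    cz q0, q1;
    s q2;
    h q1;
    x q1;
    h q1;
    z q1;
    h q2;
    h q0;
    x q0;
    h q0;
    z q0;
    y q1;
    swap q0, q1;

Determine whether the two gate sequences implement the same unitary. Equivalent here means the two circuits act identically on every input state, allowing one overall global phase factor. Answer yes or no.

Yes: on every input state the two circuits agree up to one overall phase factor.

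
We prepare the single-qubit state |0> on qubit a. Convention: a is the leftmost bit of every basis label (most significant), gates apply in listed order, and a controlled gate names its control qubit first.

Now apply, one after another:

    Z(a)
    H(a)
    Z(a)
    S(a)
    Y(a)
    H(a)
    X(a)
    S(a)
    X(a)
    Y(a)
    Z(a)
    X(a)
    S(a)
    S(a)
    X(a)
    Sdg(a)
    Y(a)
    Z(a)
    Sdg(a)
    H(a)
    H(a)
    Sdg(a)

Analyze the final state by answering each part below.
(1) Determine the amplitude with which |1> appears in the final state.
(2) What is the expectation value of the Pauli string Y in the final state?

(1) The amplitude on |1> is 1/2 + I/2.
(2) The observable Y averages to 1.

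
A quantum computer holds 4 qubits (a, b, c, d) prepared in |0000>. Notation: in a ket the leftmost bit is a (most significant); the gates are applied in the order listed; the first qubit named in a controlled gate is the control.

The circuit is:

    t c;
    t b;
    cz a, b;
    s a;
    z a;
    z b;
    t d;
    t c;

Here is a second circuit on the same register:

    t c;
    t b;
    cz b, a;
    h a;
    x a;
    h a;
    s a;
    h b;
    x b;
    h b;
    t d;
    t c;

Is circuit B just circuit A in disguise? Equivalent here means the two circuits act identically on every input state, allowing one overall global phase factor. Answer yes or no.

Yes, they are equivalent — the unitaries differ by at most a global phase.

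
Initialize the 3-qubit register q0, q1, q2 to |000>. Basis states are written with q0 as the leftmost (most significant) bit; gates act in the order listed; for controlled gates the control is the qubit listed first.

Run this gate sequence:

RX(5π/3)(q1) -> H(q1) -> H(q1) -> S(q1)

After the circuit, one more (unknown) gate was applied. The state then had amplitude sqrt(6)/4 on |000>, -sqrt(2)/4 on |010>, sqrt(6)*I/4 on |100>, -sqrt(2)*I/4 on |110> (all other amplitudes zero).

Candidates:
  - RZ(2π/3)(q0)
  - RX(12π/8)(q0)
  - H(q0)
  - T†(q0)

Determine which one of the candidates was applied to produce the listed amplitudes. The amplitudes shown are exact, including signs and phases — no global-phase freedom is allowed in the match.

The applied gate was RX(12π/8)(q0). Key observation: gates 2-3 undo each other exactly, leaving only the rest of the circuit to track.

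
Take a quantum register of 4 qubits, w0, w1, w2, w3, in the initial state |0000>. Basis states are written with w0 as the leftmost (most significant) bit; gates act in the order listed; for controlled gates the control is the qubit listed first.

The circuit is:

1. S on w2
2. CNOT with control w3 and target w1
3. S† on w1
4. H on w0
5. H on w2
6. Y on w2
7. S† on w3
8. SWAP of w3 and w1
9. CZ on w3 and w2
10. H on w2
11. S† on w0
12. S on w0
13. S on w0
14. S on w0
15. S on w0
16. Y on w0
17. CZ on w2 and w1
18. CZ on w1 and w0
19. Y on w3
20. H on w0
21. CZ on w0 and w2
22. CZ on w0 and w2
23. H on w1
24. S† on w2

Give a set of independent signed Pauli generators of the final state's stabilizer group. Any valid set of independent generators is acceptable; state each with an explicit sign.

The stabilizer group can be generated by +YIII, +IXII, -IIZI, -IIIZ, among other valid generating sets. Key observation: the block from step 12 through step 15 cancels to the identity and can be dropped.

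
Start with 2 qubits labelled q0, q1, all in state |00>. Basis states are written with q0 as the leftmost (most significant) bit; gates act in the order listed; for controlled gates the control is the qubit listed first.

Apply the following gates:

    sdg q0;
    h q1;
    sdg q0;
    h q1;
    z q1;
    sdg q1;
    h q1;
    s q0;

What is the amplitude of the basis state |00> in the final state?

|00> carries amplitude sqrt(2)/2 in the final state.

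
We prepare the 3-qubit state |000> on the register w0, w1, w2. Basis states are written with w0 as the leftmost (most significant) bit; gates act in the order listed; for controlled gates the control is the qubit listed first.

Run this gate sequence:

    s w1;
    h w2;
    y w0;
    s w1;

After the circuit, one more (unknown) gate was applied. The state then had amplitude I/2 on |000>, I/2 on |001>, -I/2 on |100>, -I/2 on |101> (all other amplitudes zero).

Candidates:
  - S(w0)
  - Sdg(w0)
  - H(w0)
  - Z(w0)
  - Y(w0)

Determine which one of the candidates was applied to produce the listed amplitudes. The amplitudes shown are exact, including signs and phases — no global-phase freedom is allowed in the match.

The unique candidate consistent with the amplitudes is H(w0).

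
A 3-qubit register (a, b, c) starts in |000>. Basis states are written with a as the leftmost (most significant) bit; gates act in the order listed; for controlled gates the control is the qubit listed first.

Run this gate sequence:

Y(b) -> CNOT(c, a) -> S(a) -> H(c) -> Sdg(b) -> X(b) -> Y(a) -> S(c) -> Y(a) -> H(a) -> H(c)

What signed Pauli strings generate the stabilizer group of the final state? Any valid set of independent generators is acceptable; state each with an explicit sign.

One valid set of independent stabilizer generators is +XII, -IIY, +IZI (any independent generating set of the same group is equally correct).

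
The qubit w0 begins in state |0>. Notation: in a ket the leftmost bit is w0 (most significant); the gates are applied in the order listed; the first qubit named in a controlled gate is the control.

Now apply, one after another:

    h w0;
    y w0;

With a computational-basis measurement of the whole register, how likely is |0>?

Outcome |0> occurs with probability 1/2.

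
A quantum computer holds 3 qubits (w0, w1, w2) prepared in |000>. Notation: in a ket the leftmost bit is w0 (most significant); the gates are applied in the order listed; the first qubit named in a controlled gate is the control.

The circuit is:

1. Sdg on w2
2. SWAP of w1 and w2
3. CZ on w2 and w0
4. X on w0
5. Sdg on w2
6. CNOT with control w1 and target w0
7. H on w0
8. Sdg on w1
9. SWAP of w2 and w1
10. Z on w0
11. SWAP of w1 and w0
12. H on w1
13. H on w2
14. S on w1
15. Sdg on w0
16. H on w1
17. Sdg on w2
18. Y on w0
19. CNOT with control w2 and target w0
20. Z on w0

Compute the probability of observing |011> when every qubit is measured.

A full measurement returns |011> with probability 1/4.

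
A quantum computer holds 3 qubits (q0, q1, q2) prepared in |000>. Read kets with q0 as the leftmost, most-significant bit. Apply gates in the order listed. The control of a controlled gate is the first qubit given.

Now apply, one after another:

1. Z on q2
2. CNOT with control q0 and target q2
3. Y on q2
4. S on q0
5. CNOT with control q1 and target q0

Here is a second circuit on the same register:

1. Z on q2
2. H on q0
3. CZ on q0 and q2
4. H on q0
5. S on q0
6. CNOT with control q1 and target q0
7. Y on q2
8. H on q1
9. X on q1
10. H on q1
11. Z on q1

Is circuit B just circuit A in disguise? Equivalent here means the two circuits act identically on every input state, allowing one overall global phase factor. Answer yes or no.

No: there is an input state on which the two circuits produce genuinely different outputs (not merely differing by a phase).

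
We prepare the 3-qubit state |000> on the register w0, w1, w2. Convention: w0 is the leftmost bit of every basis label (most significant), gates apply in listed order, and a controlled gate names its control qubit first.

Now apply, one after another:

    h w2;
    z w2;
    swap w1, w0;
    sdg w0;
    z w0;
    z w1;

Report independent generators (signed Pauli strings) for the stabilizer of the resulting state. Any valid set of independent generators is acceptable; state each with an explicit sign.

The stabilizer group can be generated by -IIX, +ZII, +IZI, among other valid generating sets.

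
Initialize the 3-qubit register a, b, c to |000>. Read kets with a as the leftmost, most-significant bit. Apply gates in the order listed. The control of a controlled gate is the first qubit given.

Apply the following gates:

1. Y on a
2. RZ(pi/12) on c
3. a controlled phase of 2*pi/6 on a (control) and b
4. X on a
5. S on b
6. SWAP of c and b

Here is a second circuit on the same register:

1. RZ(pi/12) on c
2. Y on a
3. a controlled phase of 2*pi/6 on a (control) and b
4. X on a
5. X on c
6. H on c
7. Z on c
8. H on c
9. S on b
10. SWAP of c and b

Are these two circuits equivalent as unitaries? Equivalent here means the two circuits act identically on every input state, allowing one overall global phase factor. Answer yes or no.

Yes, they are equivalent — the unitaries differ by at most a global phase.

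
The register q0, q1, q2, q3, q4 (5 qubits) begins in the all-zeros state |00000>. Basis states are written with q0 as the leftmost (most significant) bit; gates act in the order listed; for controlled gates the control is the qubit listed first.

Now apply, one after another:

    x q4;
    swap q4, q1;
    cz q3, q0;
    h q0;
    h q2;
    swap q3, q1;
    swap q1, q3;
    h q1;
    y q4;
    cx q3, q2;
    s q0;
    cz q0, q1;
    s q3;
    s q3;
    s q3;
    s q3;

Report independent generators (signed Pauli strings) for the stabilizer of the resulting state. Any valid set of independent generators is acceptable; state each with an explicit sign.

The final state is stabilized by the group generated by +YZIII, -ZXIII, +IIXII, +IIIZI, -IIIIZ; other independent generating sets are equally valid. Key observation: the block from step 13 through step 16 cancels to the identity and can be dropped.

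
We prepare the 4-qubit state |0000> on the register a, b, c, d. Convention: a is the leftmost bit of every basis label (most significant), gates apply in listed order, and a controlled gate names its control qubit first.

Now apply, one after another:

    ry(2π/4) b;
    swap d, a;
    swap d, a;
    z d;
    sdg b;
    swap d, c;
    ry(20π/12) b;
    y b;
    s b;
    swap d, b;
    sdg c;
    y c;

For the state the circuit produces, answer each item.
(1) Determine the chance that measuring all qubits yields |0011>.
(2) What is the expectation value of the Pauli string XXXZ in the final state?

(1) A full measurement returns |0011> with probability 1/2. Key observation: the block from step 2 through step 3 cancels to the identity and can be dropped.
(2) The expectation value of XXXZ is 0.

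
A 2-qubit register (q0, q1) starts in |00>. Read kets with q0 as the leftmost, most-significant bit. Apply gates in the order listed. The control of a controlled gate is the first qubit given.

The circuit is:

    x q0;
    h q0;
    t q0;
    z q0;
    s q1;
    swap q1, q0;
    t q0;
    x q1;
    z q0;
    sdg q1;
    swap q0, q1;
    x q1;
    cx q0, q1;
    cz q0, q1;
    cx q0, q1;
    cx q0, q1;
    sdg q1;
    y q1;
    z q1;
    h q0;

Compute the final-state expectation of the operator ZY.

The observable ZY averages to -sqrt(2)/2.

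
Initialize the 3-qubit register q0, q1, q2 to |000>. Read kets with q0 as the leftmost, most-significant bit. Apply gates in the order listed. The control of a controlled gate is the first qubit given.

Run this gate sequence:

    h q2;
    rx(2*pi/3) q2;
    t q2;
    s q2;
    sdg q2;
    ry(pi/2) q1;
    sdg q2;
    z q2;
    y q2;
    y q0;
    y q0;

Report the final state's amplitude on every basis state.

The final amplitudes are -sqrt(3)*exp(3*I*pi/4)/4 + exp(I*pi/4)/4 on |000>, sqrt(3)/4 + I/4 on |001>, -sqrt(3)*exp(3*I*pi/4)/4 + exp(I*pi/4)/4 on |010>, sqrt(3)/4 + I/4 on |011>, 0 on |100>, 0 on |101>, 0 on |110>, 0 on |111>.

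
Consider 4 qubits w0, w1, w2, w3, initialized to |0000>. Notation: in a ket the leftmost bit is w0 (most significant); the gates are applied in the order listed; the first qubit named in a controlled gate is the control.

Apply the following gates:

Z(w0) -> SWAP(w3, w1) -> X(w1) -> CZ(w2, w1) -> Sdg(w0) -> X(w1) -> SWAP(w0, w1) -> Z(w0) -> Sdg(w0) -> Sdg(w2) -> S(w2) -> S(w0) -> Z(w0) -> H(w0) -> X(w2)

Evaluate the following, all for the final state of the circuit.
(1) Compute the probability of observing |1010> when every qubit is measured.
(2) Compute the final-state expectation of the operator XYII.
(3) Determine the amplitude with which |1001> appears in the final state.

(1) Outcome |1010> occurs with probability 1/2.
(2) The expectation value of XYII is 0.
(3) |1001> carries amplitude 0 in the final state.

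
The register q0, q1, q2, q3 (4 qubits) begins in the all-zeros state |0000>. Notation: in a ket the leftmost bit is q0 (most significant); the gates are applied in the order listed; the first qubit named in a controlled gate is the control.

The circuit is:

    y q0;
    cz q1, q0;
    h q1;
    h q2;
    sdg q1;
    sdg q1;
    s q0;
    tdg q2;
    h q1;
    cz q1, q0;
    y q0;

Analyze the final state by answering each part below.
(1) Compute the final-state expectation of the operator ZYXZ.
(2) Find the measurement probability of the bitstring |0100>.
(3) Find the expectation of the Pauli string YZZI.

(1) In the final state, ZYXZ has expectation 0.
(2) A full measurement returns |0100> with probability 1/2.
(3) The observable YZZI averages to 0.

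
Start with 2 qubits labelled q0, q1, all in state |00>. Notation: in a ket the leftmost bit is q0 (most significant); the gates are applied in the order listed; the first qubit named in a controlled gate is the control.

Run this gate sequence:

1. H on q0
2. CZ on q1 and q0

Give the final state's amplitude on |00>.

|00> carries amplitude sqrt(2)/2 in the final state.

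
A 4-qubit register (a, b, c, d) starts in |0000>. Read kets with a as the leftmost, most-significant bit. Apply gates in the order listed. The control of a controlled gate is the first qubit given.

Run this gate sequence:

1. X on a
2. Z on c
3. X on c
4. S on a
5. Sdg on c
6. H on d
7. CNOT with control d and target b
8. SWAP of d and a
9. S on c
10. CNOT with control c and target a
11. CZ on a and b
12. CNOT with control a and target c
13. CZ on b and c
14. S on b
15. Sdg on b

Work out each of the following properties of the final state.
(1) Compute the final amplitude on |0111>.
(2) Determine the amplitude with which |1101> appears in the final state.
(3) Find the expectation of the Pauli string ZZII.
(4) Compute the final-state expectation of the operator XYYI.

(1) |0111> carries amplitude -sqrt(2)*I/2 in the final state.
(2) |1101> carries amplitude 0 in the final state.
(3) The observable ZZII averages to -1.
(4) In the final state, XYYI has expectation 1.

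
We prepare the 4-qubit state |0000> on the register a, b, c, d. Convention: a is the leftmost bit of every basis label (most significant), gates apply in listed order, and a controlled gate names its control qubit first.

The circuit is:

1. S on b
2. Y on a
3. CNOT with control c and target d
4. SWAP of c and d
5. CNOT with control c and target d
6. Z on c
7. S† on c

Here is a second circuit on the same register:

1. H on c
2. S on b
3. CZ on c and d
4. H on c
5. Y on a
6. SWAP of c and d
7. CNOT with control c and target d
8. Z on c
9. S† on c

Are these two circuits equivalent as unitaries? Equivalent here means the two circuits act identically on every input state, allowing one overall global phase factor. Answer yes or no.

No: there is an input state on which the two circuits produce genuinely different outputs (not merely differing by a phase).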